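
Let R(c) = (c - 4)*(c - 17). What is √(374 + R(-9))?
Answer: 2*√178 ≈ 26.683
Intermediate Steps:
R(c) = (-17 + c)*(-4 + c) (R(c) = (-4 + c)*(-17 + c) = (-17 + c)*(-4 + c))
√(374 + R(-9)) = √(374 + (68 + (-9)² - 21*(-9))) = √(374 + (68 + 81 + 189)) = √(374 + 338) = √712 = 2*√178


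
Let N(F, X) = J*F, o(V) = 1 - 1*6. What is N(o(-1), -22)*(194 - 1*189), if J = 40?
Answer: -1000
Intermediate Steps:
o(V) = -5 (o(V) = 1 - 6 = -5)
N(F, X) = 40*F
N(o(-1), -22)*(194 - 1*189) = (40*(-5))*(194 - 1*189) = -200*(194 - 189) = -200*5 = -1000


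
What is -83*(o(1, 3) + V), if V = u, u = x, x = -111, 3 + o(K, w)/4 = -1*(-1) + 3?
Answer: 8881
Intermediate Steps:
o(K, w) = 4 (o(K, w) = -12 + 4*(-1*(-1) + 3) = -12 + 4*(1 + 3) = -12 + 4*4 = -12 + 16 = 4)
u = -111
V = -111
-83*(o(1, 3) + V) = -83*(4 - 111) = -83*(-107) = 8881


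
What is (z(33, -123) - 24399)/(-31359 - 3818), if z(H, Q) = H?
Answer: 24366/35177 ≈ 0.69267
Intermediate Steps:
(z(33, -123) - 24399)/(-31359 - 3818) = (33 - 24399)/(-31359 - 3818) = -24366/(-35177) = -24366*(-1/35177) = 24366/35177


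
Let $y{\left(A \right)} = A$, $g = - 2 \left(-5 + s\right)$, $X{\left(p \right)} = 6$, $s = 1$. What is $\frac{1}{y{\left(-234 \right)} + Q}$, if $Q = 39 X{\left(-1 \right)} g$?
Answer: $\frac{1}{1638} \approx 0.0006105$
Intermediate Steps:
$g = 8$ ($g = - 2 \left(-5 + 1\right) = \left(-2\right) \left(-4\right) = 8$)
$Q = 1872$ ($Q = 39 \cdot 6 \cdot 8 = 234 \cdot 8 = 1872$)
$\frac{1}{y{\left(-234 \right)} + Q} = \frac{1}{-234 + 1872} = \frac{1}{1638}$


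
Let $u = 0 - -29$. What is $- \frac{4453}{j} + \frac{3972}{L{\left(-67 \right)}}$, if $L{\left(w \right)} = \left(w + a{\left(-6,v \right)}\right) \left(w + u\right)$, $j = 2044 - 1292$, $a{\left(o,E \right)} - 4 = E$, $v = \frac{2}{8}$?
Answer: $- \frac{15262469}{3586288} \approx -4.2558$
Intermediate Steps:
$v = \frac{1}{4}$ ($v = 2 \cdot \frac{1}{8} = \frac{1}{4} \approx 0.25$)
$a{\left(o,E \right)} = 4 + E$
$u = 29$ ($u = 0 + 29 = 29$)
$j = 752$
$L{\left(w \right)} = \left(29 + w\right) \left(\frac{17}{4} + w\right)$ ($L{\left(w \right)} = \left(w + \left(4 + \frac{1}{4}\right)\right) \left(w + 29\right) = \left(w + \frac{17}{4}\right) \left(29 + w\right) = \left(\frac{17}{4} + w\right) \left(29 + w\right) = \left(29 + w\right) \left(\frac{17}{4} + w\right)$)
$- \frac{4453}{j} + \frac{3972}{L{\left(-67 \right)}} = - \frac{4453}{752} + \frac{3972}{\frac{493}{4} + \left(-67\right)^{2} + \frac{133}{4} \left(-67\right)} = \left(-4453\right) \frac{1}{752} + \frac{3972}{\frac{493}{4} + 4489 - \frac{8911}{4}} = - \frac{4453}{752} + \frac{3972}{\frac{4769}{2}} = - \frac{4453}{752} + 3972 \cdot \frac{2}{4769} = - \frac{4453}{752} + \frac{7944}{4769} = - \frac{15262469}{3586288}$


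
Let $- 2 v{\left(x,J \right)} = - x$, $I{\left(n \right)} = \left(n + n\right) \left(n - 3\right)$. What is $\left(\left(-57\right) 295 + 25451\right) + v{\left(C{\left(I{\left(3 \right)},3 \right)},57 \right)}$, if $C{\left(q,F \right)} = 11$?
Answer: $\frac{17283}{2} \approx 8641.5$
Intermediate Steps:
$I{\left(n \right)} = 2 n \left(-3 + n\right)$
$v{\left(x,J \right)} = \frac{x}{2}$ ($v{\left(x,J \right)} = - \frac{\left(-1\right) x}{2} = \frac{x}{2}$)
$\left(\left(-57\right) 295 + 25451\right) + v{\left(C{\left(I{\left(3 \right)},3 \right)},57 \right)} = \left(\left(-57\right) 295 + 25451\right) + \frac{1}{2} \cdot 11 = \left(-16815 + 25451\right) + \frac{11}{2} = 8636 + \frac{11}{2} = \frac{17283}{2}$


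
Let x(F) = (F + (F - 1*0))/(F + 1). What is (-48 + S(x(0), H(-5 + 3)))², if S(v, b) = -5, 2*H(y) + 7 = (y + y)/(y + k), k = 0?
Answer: 2809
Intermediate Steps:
x(F) = 2*F/(1 + F) (x(F) = (F + (F + 0))/(1 + F) = (F + F)/(1 + F) = (2*F)/(1 + F) = 2*F/(1 + F))
H(y) = -5/2 (H(y) = -7/2 + ((y + y)/(y + 0))/2 = -7/2 + ((2*y)/y)/2 = -7/2 + (½)*2 = -7/2 + 1 = -5/2)
(-48 + S(x(0), H(-5 + 3)))² = (-48 - 5)² = (-53)² = 2809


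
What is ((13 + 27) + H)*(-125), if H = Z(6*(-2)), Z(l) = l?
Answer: -3500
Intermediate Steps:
H = -12 (H = 6*(-2) = -12)
((13 + 27) + H)*(-125) = ((13 + 27) - 12)*(-125) = (40 - 12)*(-125) = 28*(-125) = -3500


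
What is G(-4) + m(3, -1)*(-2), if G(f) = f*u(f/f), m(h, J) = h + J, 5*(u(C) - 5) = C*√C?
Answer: -124/5 ≈ -24.800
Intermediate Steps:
u(C) = 5 + C^(3/2)/5 (u(C) = 5 + (C*√C)/5 = 5 + C^(3/2)/5)
m(h, J) = J + h
G(f) = 26*f/5 (G(f) = f*(5 + (f/f)^(3/2)/5) = f*(5 + 1^(3/2)/5) = f*(5 + (⅕)*1) = f*(5 + ⅕) = f*(26/5) = 26*f/5)
G(-4) + m(3, -1)*(-2) = (26/5)*(-4) + (-1 + 3)*(-2) = -104/5 + 2*(-2) = -104/5 - 4 = -124/5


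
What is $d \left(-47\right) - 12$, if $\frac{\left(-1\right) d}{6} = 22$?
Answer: $6192$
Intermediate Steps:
$d = -132$ ($d = \left(-6\right) 22 = -132$)
$d \left(-47\right) - 12 = \left(-132\right) \left(-47\right) - 12 = 6204 - 12 = 6192$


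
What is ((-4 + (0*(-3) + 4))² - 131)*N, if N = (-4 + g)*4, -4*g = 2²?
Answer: 2620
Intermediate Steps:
g = -1 (g = -¼*2² = -¼*4 = -1)
N = -20 (N = (-4 - 1)*4 = -5*4 = -20)
((-4 + (0*(-3) + 4))² - 131)*N = ((-4 + (0*(-3) + 4))² - 131)*(-20) = ((-4 + (0 + 4))² - 131)*(-20) = ((-4 + 4)² - 131)*(-20) = (0² - 131)*(-20) = (0 - 131)*(-20) = -131*(-20) = 2620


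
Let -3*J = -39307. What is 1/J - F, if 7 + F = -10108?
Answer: 397590308/39307 ≈ 10115.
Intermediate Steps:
F = -10115 (F = -7 - 10108 = -10115)
J = 39307/3 (J = -1/3*(-39307) = 39307/3 ≈ 13102.)
1/J - F = 1/(39307/3) - 1*(-10115) = 3/39307 + 10115 = 397590308/39307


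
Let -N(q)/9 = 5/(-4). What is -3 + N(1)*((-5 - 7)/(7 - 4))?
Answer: -48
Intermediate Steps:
N(q) = 45/4 (N(q) = -45/(-4) = -45*(-1)/4 = -9*(-5/4) = 45/4)
-3 + N(1)*((-5 - 7)/(7 - 4)) = -3 + 45*((-5 - 7)/(7 - 4))/4 = -3 + 45*(-12/3)/4 = -3 + 45*(-12*1/3)/4 = -3 + (45/4)*(-4) = -3 - 45 = -48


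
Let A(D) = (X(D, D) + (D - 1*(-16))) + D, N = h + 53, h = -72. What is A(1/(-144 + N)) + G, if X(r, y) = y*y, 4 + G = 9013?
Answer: 239784900/26569 ≈ 9025.0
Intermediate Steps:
G = 9009 (G = -4 + 9013 = 9009)
N = -19 (N = -72 + 53 = -19)
X(r, y) = y**2
A(D) = 16 + D**2 + 2*D (A(D) = (D**2 + (D - 1*(-16))) + D = (D**2 + (D + 16)) + D = (D**2 + (16 + D)) + D = (16 + D + D**2) + D = 16 + D**2 + 2*D)
A(1/(-144 + N)) + G = (16 + (1/(-144 - 19))**2 + 2/(-144 - 19)) + 9009 = (16 + (1/(-163))**2 + 2/(-163)) + 9009 = (16 + (-1/163)**2 + 2*(-1/163)) + 9009 = (16 + 1/26569 - 2/163) + 9009 = 424779/26569 + 9009 = 239784900/26569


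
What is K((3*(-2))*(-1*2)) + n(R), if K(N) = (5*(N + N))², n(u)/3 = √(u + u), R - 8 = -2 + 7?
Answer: 14400 + 3*√26 ≈ 14415.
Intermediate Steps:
R = 13 (R = 8 + (-2 + 7) = 8 + 5 = 13)
n(u) = 3*√2*√u (n(u) = 3*√(u + u) = 3*√(2*u) = 3*(√2*√u) = 3*√2*√u)
K(N) = 100*N² (K(N) = (5*(2*N))² = (10*N)² = 100*N²)
K((3*(-2))*(-1*2)) + n(R) = 100*((3*(-2))*(-1*2))² + 3*√2*√13 = 100*(-6*(-2))² + 3*√26 = 100*12² + 3*√26 = 100*144 + 3*√26 = 14400 + 3*√26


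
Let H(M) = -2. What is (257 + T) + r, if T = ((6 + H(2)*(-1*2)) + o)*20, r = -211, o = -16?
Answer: -74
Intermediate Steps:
T = -120 (T = ((6 - (-2)*2) - 16)*20 = ((6 - 2*(-2)) - 16)*20 = ((6 + 4) - 16)*20 = (10 - 16)*20 = -6*20 = -120)
(257 + T) + r = (257 - 120) - 211 = 137 - 211 = -74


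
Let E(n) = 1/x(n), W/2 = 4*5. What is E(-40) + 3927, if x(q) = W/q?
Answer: 3926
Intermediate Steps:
W = 40 (W = 2*(4*5) = 2*20 = 40)
x(q) = 40/q
E(n) = n/40 (E(n) = 1/(40/n) = n/40)
E(-40) + 3927 = (1/40)*(-40) + 3927 = -1 + 3927 = 3926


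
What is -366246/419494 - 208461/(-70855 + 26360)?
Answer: 3234182862/848426615 ≈ 3.8120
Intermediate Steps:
-366246/419494 - 208461/(-70855 + 26360) = -366246*1/419494 - 208461/(-44495) = -183123/209747 - 208461*(-1/44495) = -183123/209747 + 18951/4045 = 3234182862/848426615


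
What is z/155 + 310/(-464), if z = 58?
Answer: -10569/35960 ≈ -0.29391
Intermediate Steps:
z/155 + 310/(-464) = 58/155 + 310/(-464) = 58*(1/155) + 310*(-1/464) = 58/155 - 155/232 = -10569/35960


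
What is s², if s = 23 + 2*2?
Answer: 729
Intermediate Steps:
s = 27 (s = 23 + 4 = 27)
s² = 27² = 729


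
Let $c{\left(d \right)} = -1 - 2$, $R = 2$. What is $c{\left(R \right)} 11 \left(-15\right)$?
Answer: $495$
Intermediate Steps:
$c{\left(d \right)} = -3$ ($c{\left(d \right)} = -1 - 2 = -3$)
$c{\left(R \right)} 11 \left(-15\right) = \left(-3\right) 11 \left(-15\right) = \left(-33\right) \left(-15\right) = 495$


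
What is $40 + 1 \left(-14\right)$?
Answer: $26$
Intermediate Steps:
$40 + 1 \left(-14\right) = 40 - 14 = 26$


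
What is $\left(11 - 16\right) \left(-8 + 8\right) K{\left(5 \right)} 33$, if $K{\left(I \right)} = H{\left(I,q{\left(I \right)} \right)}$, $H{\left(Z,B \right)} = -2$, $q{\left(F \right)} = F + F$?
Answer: $0$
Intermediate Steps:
$q{\left(F \right)} = 2 F$
$K{\left(I \right)} = -2$
$\left(11 - 16\right) \left(-8 + 8\right) K{\left(5 \right)} 33 = \left(11 - 16\right) \left(-8 + 8\right) \left(-2\right) 33 = \left(-5\right) 0 \left(-2\right) 33 = 0 \left(-2\right) 33 = 0 \cdot 33 = 0$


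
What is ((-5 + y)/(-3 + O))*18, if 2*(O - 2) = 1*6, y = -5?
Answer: -90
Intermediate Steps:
O = 5 (O = 2 + (1*6)/2 = 2 + (1/2)*6 = 2 + 3 = 5)
((-5 + y)/(-3 + O))*18 = ((-5 - 5)/(-3 + 5))*18 = -10/2*18 = -10*1/2*18 = -5*18 = -90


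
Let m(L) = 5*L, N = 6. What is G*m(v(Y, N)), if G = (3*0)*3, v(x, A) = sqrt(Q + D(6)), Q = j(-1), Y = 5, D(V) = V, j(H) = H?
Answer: 0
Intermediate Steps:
Q = -1
v(x, A) = sqrt(5) (v(x, A) = sqrt(-1 + 6) = sqrt(5))
G = 0 (G = 0*3 = 0)
G*m(v(Y, N)) = 0*(5*sqrt(5)) = 0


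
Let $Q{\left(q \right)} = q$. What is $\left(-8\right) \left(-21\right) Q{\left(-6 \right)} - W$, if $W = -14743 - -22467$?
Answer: $-8732$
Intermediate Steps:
$W = 7724$ ($W = -14743 + 22467 = 7724$)
$\left(-8\right) \left(-21\right) Q{\left(-6 \right)} - W = \left(-8\right) \left(-21\right) \left(-6\right) - 7724 = 168 \left(-6\right) - 7724 = -1008 - 7724 = -8732$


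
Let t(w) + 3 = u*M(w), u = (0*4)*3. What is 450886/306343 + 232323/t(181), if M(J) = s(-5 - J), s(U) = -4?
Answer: -23723057377/306343 ≈ -77440.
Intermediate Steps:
u = 0 (u = 0*3 = 0)
M(J) = -4
t(w) = -3 (t(w) = -3 + 0*(-4) = -3 + 0 = -3)
450886/306343 + 232323/t(181) = 450886/306343 + 232323/(-3) = 450886*(1/306343) + 232323*(-⅓) = 450886/306343 - 77441 = -23723057377/306343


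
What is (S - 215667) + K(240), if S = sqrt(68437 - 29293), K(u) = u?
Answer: -215427 + 2*sqrt(9786) ≈ -2.1523e+5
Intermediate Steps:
S = 2*sqrt(9786) (S = sqrt(39144) = 2*sqrt(9786) ≈ 197.85)
(S - 215667) + K(240) = (2*sqrt(9786) - 215667) + 240 = (-215667 + 2*sqrt(9786)) + 240 = -215427 + 2*sqrt(9786)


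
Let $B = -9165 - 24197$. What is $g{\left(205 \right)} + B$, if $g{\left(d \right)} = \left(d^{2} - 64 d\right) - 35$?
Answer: $-4492$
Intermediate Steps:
$g{\left(d \right)} = -35 + d^{2} - 64 d$
$B = -33362$
$g{\left(205 \right)} + B = \left(-35 + 205^{2} - 13120\right) - 33362 = \left(-35 + 42025 - 13120\right) - 33362 = 28870 - 33362 = -4492$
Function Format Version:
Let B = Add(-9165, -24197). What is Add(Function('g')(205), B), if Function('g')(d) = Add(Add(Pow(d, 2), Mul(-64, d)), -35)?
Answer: -4492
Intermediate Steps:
Function('g')(d) = Add(-35, Pow(d, 2), Mul(-64, d))
B = -33362
Add(Function('g')(205), B) = Add(Add(-35, Pow(205, 2), Mul(-64, 205)), -33362) = Add(Add(-35, 42025, -13120), -33362) = Add(28870, -33362) = -4492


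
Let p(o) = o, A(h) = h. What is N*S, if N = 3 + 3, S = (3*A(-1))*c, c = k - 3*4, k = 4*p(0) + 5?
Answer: 126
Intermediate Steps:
k = 5 (k = 4*0 + 5 = 0 + 5 = 5)
c = -7 (c = 5 - 3*4 = 5 - 12 = -7)
S = 21 (S = (3*(-1))*(-7) = -3*(-7) = 21)
N = 6
N*S = 6*21 = 126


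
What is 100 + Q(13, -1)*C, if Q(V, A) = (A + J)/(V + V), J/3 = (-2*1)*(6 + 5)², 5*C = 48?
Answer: -10948/65 ≈ -168.43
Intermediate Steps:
C = 48/5 (C = (⅕)*48 = 48/5 ≈ 9.6000)
J = -726 (J = 3*((-2*1)*(6 + 5)²) = 3*(-2*11²) = 3*(-2*121) = 3*(-242) = -726)
Q(V, A) = (-726 + A)/(2*V) (Q(V, A) = (A - 726)/(V + V) = (-726 + A)/((2*V)) = (-726 + A)*(1/(2*V)) = (-726 + A)/(2*V))
100 + Q(13, -1)*C = 100 + ((½)*(-726 - 1)/13)*(48/5) = 100 + ((½)*(1/13)*(-727))*(48/5) = 100 - 727/26*48/5 = 100 - 17448/65 = -10948/65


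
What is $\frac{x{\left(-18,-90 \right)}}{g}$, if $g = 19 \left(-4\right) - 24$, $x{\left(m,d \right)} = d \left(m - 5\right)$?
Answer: $- \frac{207}{10} \approx -20.7$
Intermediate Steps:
$x{\left(m,d \right)} = d \left(-5 + m\right)$
$g = -100$ ($g = -76 - 24 = -100$)
$\frac{x{\left(-18,-90 \right)}}{g} = \frac{\left(-90\right) \left(-5 - 18\right)}{-100} = \left(-90\right) \left(-23\right) \left(- \frac{1}{100}\right) = 2070 \left(- \frac{1}{100}\right) = - \frac{207}{10}$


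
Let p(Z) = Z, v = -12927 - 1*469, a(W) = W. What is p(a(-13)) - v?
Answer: 13383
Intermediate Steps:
v = -13396 (v = -12927 - 469 = -13396)
p(a(-13)) - v = -13 - 1*(-13396) = -13 + 13396 = 13383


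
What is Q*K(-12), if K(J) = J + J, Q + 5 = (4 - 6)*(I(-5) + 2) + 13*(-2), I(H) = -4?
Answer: 648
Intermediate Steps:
Q = -27 (Q = -5 + ((4 - 6)*(-4 + 2) + 13*(-2)) = -5 + (-2*(-2) - 26) = -5 + (4 - 26) = -5 - 22 = -27)
K(J) = 2*J
Q*K(-12) = -54*(-12) = -27*(-24) = 648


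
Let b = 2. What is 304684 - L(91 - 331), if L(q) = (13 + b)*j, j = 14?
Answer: 304474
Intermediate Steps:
L(q) = 210 (L(q) = (13 + 2)*14 = 15*14 = 210)
304684 - L(91 - 331) = 304684 - 1*210 = 304684 - 210 = 304474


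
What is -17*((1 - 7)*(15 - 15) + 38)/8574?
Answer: -323/4287 ≈ -0.075344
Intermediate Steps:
-17*((1 - 7)*(15 - 15) + 38)/8574 = -17*(-6*0 + 38)*(1/8574) = -17*(0 + 38)*(1/8574) = -17*38*(1/8574) = -646*1/8574 = -323/4287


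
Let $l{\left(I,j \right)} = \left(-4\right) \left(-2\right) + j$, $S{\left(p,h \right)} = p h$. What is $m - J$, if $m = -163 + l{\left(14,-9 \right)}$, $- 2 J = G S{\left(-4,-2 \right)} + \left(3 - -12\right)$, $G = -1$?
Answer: $- \frac{321}{2} \approx -160.5$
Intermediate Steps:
$S{\left(p,h \right)} = h p$
$l{\left(I,j \right)} = 8 + j$
$J = - \frac{7}{2}$ ($J = - \frac{- \left(-2\right) \left(-4\right) + \left(3 - -12\right)}{2} = - \frac{\left(-1\right) 8 + \left(3 + 12\right)}{2} = - \frac{-8 + 15}{2} = \left(- \frac{1}{2}\right) 7 = - \frac{7}{2} \approx -3.5$)
$m = -164$ ($m = -163 + \left(8 - 9\right) = -163 - 1 = -164$)
$m - J = -164 - - \frac{7}{2} = -164 + \frac{7}{2} = - \frac{321}{2}$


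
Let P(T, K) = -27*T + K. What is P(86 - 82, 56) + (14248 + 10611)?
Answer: 24807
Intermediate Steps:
P(T, K) = K - 27*T
P(86 - 82, 56) + (14248 + 10611) = (56 - 27*(86 - 82)) + (14248 + 10611) = (56 - 27*4) + 24859 = (56 - 108) + 24859 = -52 + 24859 = 24807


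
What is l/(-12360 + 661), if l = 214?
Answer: -214/11699 ≈ -0.018292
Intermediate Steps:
l/(-12360 + 661) = 214/(-12360 + 661) = 214/(-11699) = -1/11699*214 = -214/11699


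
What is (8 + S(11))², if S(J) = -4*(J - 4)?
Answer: 400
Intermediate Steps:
S(J) = 16 - 4*J (S(J) = -4*(-4 + J) = 16 - 4*J)
(8 + S(11))² = (8 + (16 - 4*11))² = (8 + (16 - 44))² = (8 - 28)² = (-20)² = 400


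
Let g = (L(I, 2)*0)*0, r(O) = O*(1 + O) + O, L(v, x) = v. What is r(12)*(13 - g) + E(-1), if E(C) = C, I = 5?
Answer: 2183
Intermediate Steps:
r(O) = O + O*(1 + O)
g = 0 (g = (5*0)*0 = 0*0 = 0)
r(12)*(13 - g) + E(-1) = (12*(2 + 12))*(13 - 1*0) - 1 = (12*14)*(13 + 0) - 1 = 168*13 - 1 = 2184 - 1 = 2183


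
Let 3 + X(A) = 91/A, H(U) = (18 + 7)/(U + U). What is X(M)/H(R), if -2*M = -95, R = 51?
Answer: -10506/2375 ≈ -4.4236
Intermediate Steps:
M = 95/2 (M = -½*(-95) = 95/2 ≈ 47.500)
H(U) = 25/(2*U) (H(U) = 25/((2*U)) = 25*(1/(2*U)) = 25/(2*U))
X(A) = -3 + 91/A
X(M)/H(R) = (-3 + 91/(95/2))/(((25/2)/51)) = (-3 + 91*(2/95))/(((25/2)*(1/51))) = (-3 + 182/95)/(25/102) = -103/95*102/25 = -10506/2375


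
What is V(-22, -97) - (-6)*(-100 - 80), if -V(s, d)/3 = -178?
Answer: -546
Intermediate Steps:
V(s, d) = 534 (V(s, d) = -3*(-178) = 534)
V(-22, -97) - (-6)*(-100 - 80) = 534 - (-6)*(-100 - 80) = 534 - (-6)*(-180) = 534 - 1*1080 = 534 - 1080 = -546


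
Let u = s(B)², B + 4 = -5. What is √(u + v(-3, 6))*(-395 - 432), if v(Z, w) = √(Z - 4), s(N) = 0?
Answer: -827*7^(¼)*√I ≈ -951.19 - 951.19*I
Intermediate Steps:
B = -9 (B = -4 - 5 = -9)
v(Z, w) = √(-4 + Z)
u = 0 (u = 0² = 0)
√(u + v(-3, 6))*(-395 - 432) = √(0 + √(-4 - 3))*(-395 - 432) = √(0 + √(-7))*(-827) = √(0 + I*√7)*(-827) = √(I*√7)*(-827) = (7^(¼)*√I)*(-827) = -827*7^(¼)*√I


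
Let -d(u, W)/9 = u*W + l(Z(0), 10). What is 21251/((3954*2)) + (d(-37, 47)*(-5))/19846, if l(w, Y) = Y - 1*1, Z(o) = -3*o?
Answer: -96945227/78471084 ≈ -1.2354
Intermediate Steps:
l(w, Y) = -1 + Y (l(w, Y) = Y - 1 = -1 + Y)
d(u, W) = -81 - 9*W*u (d(u, W) = -9*(u*W + (-1 + 10)) = -9*(W*u + 9) = -9*(9 + W*u) = -81 - 9*W*u)
21251/((3954*2)) + (d(-37, 47)*(-5))/19846 = 21251/((3954*2)) + ((-81 - 9*47*(-37))*(-5))/19846 = 21251/7908 + ((-81 + 15651)*(-5))*(1/19846) = 21251*(1/7908) + (15570*(-5))*(1/19846) = 21251/7908 - 77850*1/19846 = 21251/7908 - 38925/9923 = -96945227/78471084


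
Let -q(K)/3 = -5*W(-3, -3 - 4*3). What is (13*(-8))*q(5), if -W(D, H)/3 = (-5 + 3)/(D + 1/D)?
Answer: 2808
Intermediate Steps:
W(D, H) = 6/(D + 1/D) (W(D, H) = -3*(-5 + 3)/(D + 1/D) = -(-6)/(D + 1/D) = 6/(D + 1/D))
q(K) = -27 (q(K) = -(-15)*6*(-3)/(1 + (-3)²) = -(-15)*6*(-3)/(1 + 9) = -(-15)*6*(-3)/10 = -(-15)*6*(-3)*(⅒) = -(-15)*(-9)/5 = -3*9 = -27)
(13*(-8))*q(5) = (13*(-8))*(-27) = -104*(-27) = 2808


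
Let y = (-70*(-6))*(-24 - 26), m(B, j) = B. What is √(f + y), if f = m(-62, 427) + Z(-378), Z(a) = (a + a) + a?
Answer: 2*I*√5549 ≈ 148.98*I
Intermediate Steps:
Z(a) = 3*a (Z(a) = 2*a + a = 3*a)
y = -21000 (y = 420*(-50) = -21000)
f = -1196 (f = -62 + 3*(-378) = -62 - 1134 = -1196)
√(f + y) = √(-1196 - 21000) = √(-22196) = 2*I*√5549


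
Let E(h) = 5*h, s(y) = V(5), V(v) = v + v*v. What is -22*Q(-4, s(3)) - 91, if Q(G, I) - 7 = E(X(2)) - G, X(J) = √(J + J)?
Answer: -553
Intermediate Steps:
X(J) = √2*√J (X(J) = √(2*J) = √2*√J)
V(v) = v + v²
s(y) = 30 (s(y) = 5*(1 + 5) = 5*6 = 30)
Q(G, I) = 17 - G (Q(G, I) = 7 + (5*(√2*√2) - G) = 7 + (5*2 - G) = 7 + (10 - G) = 17 - G)
-22*Q(-4, s(3)) - 91 = -22*(17 - 1*(-4)) - 91 = -22*(17 + 4) - 91 = -22*21 - 91 = -462 - 91 = -553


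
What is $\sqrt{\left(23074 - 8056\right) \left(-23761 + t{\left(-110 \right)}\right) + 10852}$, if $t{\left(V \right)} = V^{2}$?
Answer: $i \sqrt{175114046} \approx 13233.0 i$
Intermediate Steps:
$\sqrt{\left(23074 - 8056\right) \left(-23761 + t{\left(-110 \right)}\right) + 10852} = \sqrt{\left(23074 - 8056\right) \left(-23761 + \left(-110\right)^{2}\right) + 10852} = \sqrt{15018 \left(-23761 + 12100\right) + 10852} = \sqrt{15018 \left(-11661\right) + 10852} = \sqrt{-175124898 + 10852} = \sqrt{-175114046} = i \sqrt{175114046}$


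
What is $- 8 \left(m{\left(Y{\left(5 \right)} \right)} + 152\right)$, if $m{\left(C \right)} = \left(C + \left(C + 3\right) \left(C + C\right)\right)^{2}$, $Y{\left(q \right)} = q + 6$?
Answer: $-815304$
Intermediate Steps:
$Y{\left(q \right)} = 6 + q$
$m{\left(C \right)} = \left(C + 2 C \left(3 + C\right)\right)^{2}$ ($m{\left(C \right)} = \left(C + \left(3 + C\right) 2 C\right)^{2} = \left(C + 2 C \left(3 + C\right)\right)^{2}$)
$- 8 \left(m{\left(Y{\left(5 \right)} \right)} + 152\right) = - 8 \left(\left(6 + 5\right)^{2} \left(7 + 2 \left(6 + 5\right)\right)^{2} + 152\right) = - 8 \left(11^{2} \left(7 + 2 \cdot 11\right)^{2} + 152\right) = - 8 \left(121 \left(7 + 22\right)^{2} + 152\right) = - 8 \left(121 \cdot 29^{2} + 152\right) = - 8 \left(121 \cdot 841 + 152\right) = - 8 \left(101761 + 152\right) = \left(-8\right) 101913 = -815304$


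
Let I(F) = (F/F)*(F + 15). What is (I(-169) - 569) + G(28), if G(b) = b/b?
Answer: -722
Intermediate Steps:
G(b) = 1
I(F) = 15 + F (I(F) = 1*(15 + F) = 15 + F)
(I(-169) - 569) + G(28) = ((15 - 169) - 569) + 1 = (-154 - 569) + 1 = -723 + 1 = -722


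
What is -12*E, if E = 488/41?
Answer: -5856/41 ≈ -142.83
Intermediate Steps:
E = 488/41 (E = 488*(1/41) = 488/41 ≈ 11.902)
-12*E = -12*488/41 = -5856/41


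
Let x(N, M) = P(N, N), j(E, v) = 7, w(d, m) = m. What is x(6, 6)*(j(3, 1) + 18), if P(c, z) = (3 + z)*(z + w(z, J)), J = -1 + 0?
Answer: 1125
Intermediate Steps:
J = -1
P(c, z) = (-1 + z)*(3 + z) (P(c, z) = (3 + z)*(z - 1) = (3 + z)*(-1 + z) = (-1 + z)*(3 + z))
x(N, M) = -3 + N² + 2*N
x(6, 6)*(j(3, 1) + 18) = (-3 + 6² + 2*6)*(7 + 18) = (-3 + 36 + 12)*25 = 45*25 = 1125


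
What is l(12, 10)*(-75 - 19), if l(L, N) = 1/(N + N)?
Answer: -47/10 ≈ -4.7000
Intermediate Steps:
l(L, N) = 1/(2*N)
l(12, 10)*(-75 - 19) = ((½)/10)*(-75 - 19) = ((½)*(⅒))*(-94) = (1/20)*(-94) = -47/10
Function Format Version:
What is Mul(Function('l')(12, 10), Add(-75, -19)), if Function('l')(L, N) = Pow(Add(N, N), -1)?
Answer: Rational(-47, 10) ≈ -4.7000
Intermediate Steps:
Function('l')(L, N) = Mul(Rational(1, 2), Pow(N, -1)) (Function('l')(L, N) = Pow(Mul(2, N), -1) = Mul(Rational(1, 2), Pow(N, -1)))
Mul(Function('l')(12, 10), Add(-75, -19)) = Mul(Mul(Rational(1, 2), Pow(10, -1)), Add(-75, -19)) = Mul(Mul(Rational(1, 2), Rational(1, 10)), -94) = Mul(Rational(1, 20), -94) = Rational(-47, 10)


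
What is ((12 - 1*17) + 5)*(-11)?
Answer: 0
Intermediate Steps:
((12 - 1*17) + 5)*(-11) = ((12 - 17) + 5)*(-11) = (-5 + 5)*(-11) = 0*(-11) = 0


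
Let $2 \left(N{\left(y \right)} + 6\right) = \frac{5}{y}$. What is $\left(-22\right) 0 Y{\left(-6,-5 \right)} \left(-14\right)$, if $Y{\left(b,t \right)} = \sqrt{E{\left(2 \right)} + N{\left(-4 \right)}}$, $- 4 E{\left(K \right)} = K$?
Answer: $0$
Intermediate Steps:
$N{\left(y \right)} = -6 + \frac{5}{2 y}$ ($N{\left(y \right)} = -6 + \frac{5 \frac{1}{y}}{2} = -6 + \frac{5}{2 y}$)
$E{\left(K \right)} = - \frac{K}{4}$
$Y{\left(b,t \right)} = \frac{i \sqrt{114}}{4}$ ($Y{\left(b,t \right)} = \sqrt{\left(- \frac{1}{4}\right) 2 - \left(6 - \frac{5}{2 \left(-4\right)}\right)} = \sqrt{- \frac{1}{2} + \left(-6 + \frac{5}{2} \left(- \frac{1}{4}\right)\right)} = \sqrt{- \frac{1}{2} - \frac{53}{8}} = \sqrt{- \frac{57}{8}} = \frac{i \sqrt{114}}{4}$)
$\left(-22\right) 0 Y{\left(-6,-5 \right)} \left(-14\right) = \left(-22\right) 0 \frac{i \sqrt{114}}{4} \left(-14\right) = 0 \frac{i \sqrt{114}}{4} \left(-14\right) = 0 \left(-14\right) = 0$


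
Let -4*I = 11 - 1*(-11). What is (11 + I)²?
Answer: 121/4 ≈ 30.250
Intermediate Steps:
I = -11/2 (I = -(11 - 1*(-11))/4 = -(11 + 11)/4 = -¼*22 = -11/2 ≈ -5.5000)
(11 + I)² = (11 - 11/2)² = (11/2)² = 121/4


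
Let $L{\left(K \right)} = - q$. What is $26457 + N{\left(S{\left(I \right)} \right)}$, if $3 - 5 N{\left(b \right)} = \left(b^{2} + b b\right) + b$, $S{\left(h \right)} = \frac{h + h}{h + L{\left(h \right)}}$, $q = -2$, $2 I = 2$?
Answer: $\frac{1190578}{45} \approx 26457.0$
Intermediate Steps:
$I = 1$ ($I = \frac{1}{2} \cdot 2 = 1$)
$L{\left(K \right)} = 2$ ($L{\left(K \right)} = \left(-1\right) \left(-2\right) = 2$)
$S{\left(h \right)} = \frac{2 h}{2 + h}$ ($S{\left(h \right)} = \frac{h + h}{h + 2} = \frac{2 h}{2 + h}$)
$N{\left(b \right)} = \frac{3}{5} - \frac{2 b^{2}}{5} - \frac{b}{5}$ ($N{\left(b \right)} = \frac{3}{5} - \frac{\left(b^{2} + b b\right) + b}{5} = \frac{3}{5} - \frac{\left(b^{2} + b^{2}\right) + b}{5} = \frac{3}{5} - \frac{2 b^{2} + b}{5} = \frac{3}{5} - \frac{b + 2 b^{2}}{5} = \frac{3}{5} - \left(\frac{b}{5} + \frac{2 b^{2}}{5}\right) = \frac{3}{5} - \frac{2 b^{2}}{5} - \frac{b}{5}$)
$26457 + N{\left(S{\left(I \right)} \right)} = 26457 - \left(- \frac{3}{5} + \frac{2 \frac{4}{\left(2 + 1\right)^{2}}}{5} + \frac{1}{5} \cdot 2 \cdot 1 \frac{1}{2 + 1}\right) = 26457 - \left(- \frac{3}{5} + \frac{8}{45} + \frac{1}{5} \cdot 2 \cdot 1 \cdot \frac{1}{3}\right) = 26457 - \left(- \frac{7}{15} + \frac{8}{45}\right) = 26457 - - \frac{13}{45} = 26457 + \frac{13}{45} = \frac{1190578}{45}$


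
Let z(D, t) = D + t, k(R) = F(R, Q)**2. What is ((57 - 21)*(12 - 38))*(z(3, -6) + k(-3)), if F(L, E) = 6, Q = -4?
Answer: -30888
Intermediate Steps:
k(R) = 36 (k(R) = 6**2 = 36)
((57 - 21)*(12 - 38))*(z(3, -6) + k(-3)) = ((57 - 21)*(12 - 38))*((3 - 6) + 36) = (36*(-26))*(-3 + 36) = -936*33 = -30888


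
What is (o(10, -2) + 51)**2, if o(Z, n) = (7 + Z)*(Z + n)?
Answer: 34969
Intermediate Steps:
(o(10, -2) + 51)**2 = ((10**2 + 7*10 + 7*(-2) + 10*(-2)) + 51)**2 = ((100 + 70 - 14 - 20) + 51)**2 = (136 + 51)**2 = 187**2 = 34969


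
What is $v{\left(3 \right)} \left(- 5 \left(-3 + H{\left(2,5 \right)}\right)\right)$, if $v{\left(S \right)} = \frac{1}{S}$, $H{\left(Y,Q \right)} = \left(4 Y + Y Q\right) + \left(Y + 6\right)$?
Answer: $- \frac{115}{3} \approx -38.333$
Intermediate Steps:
$H{\left(Y,Q \right)} = 6 + 5 Y + Q Y$ ($H{\left(Y,Q \right)} = \left(4 Y + Q Y\right) + \left(6 + Y\right) = 6 + 5 Y + Q Y$)
$v{\left(3 \right)} \left(- 5 \left(-3 + H{\left(2,5 \right)}\right)\right) = \frac{\left(-5\right) \left(-3 + \left(6 + 5 \cdot 2 + 5 \cdot 2\right)\right)}{3} = \frac{\left(-5\right) \left(-3 + \left(6 + 10 + 10\right)\right)}{3} = \frac{\left(-5\right) \left(-3 + 26\right)}{3} = \frac{\left(-5\right) 23}{3} = \frac{1}{3} \left(-115\right) = - \frac{115}{3}$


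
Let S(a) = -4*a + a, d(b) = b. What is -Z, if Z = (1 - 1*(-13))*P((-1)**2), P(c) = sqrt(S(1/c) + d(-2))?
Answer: -14*I*sqrt(5) ≈ -31.305*I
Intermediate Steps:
S(a) = -3*a
P(c) = sqrt(-2 - 3/c) (P(c) = sqrt(-3/c - 2) = sqrt(-2 - 3/c))
Z = 14*I*sqrt(5) (Z = (1 - 1*(-13))*sqrt(-2 - 3/((-1)**2)) = (1 + 13)*sqrt(-2 - 3/1) = 14*sqrt(-2 - 3*1) = 14*sqrt(-2 - 3) = 14*sqrt(-5) = 14*(I*sqrt(5)) = 14*I*sqrt(5) ≈ 31.305*I)
-Z = -14*I*sqrt(5)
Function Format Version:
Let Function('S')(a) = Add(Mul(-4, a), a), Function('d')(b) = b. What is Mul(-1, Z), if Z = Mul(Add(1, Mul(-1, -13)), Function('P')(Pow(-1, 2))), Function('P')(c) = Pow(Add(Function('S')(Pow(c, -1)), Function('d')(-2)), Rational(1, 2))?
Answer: Mul(-14, I, Pow(5, Rational(1, 2))) ≈ Mul(-31.305, I)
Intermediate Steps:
Function('S')(a) = Mul(-3, a)
Function('P')(c) = Pow(Add(-2, Mul(-3, Pow(c, -1))), Rational(1, 2)) (Function('P')(c) = Pow(Add(Mul(-3, Pow(c, -1)), -2), Rational(1, 2)) = Pow(Add(-2, Mul(-3, Pow(c, -1))), Rational(1, 2)))
Z = Mul(14, I, Pow(5, Rational(1, 2))) (Z = Mul(Add(1, Mul(-1, -13)), Pow(Add(-2, Mul(-3, Pow(Pow(-1, 2), -1))), Rational(1, 2))) = Mul(Add(1, 13), Pow(Add(-2, Mul(-3, Pow(1, -1))), Rational(1, 2))) = Mul(14, Pow(Add(-2, Mul(-3, 1)), Rational(1, 2))) = Mul(14, Pow(Add(-2, -3), Rational(1, 2))) = Mul(14, Pow(-5, Rational(1, 2))) = Mul(14, Mul(I, Pow(5, Rational(1, 2)))) = Mul(14, I, Pow(5, Rational(1, 2))) ≈ Mul(31.305, I))
Mul(-1, Z) = Mul(-1, Mul(14, I, Pow(5, Rational(1, 2)))) = Mul(-14, I, Pow(5, Rational(1, 2)))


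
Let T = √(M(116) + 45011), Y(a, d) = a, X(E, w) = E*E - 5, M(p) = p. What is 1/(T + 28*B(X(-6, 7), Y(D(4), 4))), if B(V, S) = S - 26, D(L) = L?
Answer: -616/334329 - √45127/334329 ≈ -0.0024779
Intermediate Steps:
X(E, w) = -5 + E² (X(E, w) = E² - 5 = -5 + E²)
B(V, S) = -26 + S
T = √45127 (T = √(116 + 45011) = √45127 ≈ 212.43)
1/(T + 28*B(X(-6, 7), Y(D(4), 4))) = 1/(√45127 + 28*(-26 + 4)) = 1/(√45127 + 28*(-22)) = 1/(√45127 - 616) = 1/(-616 + √45127)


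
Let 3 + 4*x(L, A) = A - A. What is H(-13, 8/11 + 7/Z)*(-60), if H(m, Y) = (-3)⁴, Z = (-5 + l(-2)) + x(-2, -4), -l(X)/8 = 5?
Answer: -4860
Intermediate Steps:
l(X) = -40 (l(X) = -8*5 = -40)
x(L, A) = -¾ (x(L, A) = -¾ + (A - A)/4 = -¾ + (¼)*0 = -¾ + 0 = -¾)
Z = -183/4 (Z = (-5 - 40) - ¾ = -45 - ¾ = -183/4 ≈ -45.750)
H(m, Y) = 81
H(-13, 8/11 + 7/Z)*(-60) = 81*(-60) = -4860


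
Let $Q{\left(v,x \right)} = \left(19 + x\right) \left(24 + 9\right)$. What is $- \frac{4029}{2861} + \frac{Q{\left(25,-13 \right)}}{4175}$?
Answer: $- \frac{16254597}{11944675} \approx -1.3608$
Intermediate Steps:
$Q{\left(v,x \right)} = 627 + 33 x$ ($Q{\left(v,x \right)} = \left(19 + x\right) 33 = 627 + 33 x$)
$- \frac{4029}{2861} + \frac{Q{\left(25,-13 \right)}}{4175} = - \frac{4029}{2861} + \frac{627 + 33 \left(-13\right)}{4175} = \left(-4029\right) \frac{1}{2861} + \left(627 - 429\right) \frac{1}{4175} = - \frac{4029}{2861} + 198 \cdot \frac{1}{4175} = - \frac{4029}{2861} + \frac{198}{4175} = - \frac{16254597}{11944675}$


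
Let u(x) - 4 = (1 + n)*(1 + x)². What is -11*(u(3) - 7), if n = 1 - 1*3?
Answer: 209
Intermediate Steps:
n = -2 (n = 1 - 3 = -2)
u(x) = 4 - (1 + x)² (u(x) = 4 + (1 - 2)*(1 + x)² = 4 - (1 + x)²)
-11*(u(3) - 7) = -11*((4 - (1 + 3)²) - 7) = -11*((4 - 1*4²) - 7) = -11*((4 - 1*16) - 7) = -11*((4 - 16) - 7) = -11*(-12 - 7) = -11*(-19) = 209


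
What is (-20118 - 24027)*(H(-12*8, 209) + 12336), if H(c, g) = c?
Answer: -540334800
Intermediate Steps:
(-20118 - 24027)*(H(-12*8, 209) + 12336) = (-20118 - 24027)*(-12*8 + 12336) = -44145*(-96 + 12336) = -44145*12240 = -540334800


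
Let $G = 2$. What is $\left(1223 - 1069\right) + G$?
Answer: $156$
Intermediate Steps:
$\left(1223 - 1069\right) + G = \left(1223 - 1069\right) + 2 = 154 + 2 = 156$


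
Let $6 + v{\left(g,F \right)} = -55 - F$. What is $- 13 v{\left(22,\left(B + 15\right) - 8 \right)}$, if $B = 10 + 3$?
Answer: $1053$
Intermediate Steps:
$B = 13$
$v{\left(g,F \right)} = -61 - F$ ($v{\left(g,F \right)} = -6 - \left(55 + F\right) = -61 - F$)
$- 13 v{\left(22,\left(B + 15\right) - 8 \right)} = - 13 \left(-61 - \left(\left(13 + 15\right) - 8\right)\right) = - 13 \left(-61 - \left(28 - 8\right)\right) = - 13 \left(-61 - 20\right) = \left(-13\right) \left(-81\right) = 1053$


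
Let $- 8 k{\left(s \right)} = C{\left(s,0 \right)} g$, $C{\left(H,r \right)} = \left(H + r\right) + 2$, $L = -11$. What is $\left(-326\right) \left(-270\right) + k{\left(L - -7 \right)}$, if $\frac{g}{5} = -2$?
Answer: $\frac{176035}{2} \approx 88018.0$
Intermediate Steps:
$C{\left(H,r \right)} = 2 + H + r$
$g = -10$ ($g = 5 \left(-2\right) = -10$)
$k{\left(s \right)} = \frac{5}{2} + \frac{5 s}{4}$ ($k{\left(s \right)} = - \frac{\left(2 + s + 0\right) \left(-10\right)}{8} = - \frac{\left(2 + s\right) \left(-10\right)}{8} = - \frac{-20 - 10 s}{8} = \frac{5}{2} + \frac{5 s}{4}$)
$\left(-326\right) \left(-270\right) + k{\left(L - -7 \right)} = \left(-326\right) \left(-270\right) + \left(\frac{5}{2} + \frac{5 \left(-11 - -7\right)}{4}\right) = 88020 + \left(\frac{5}{2} + \frac{5 \left(-11 + 7\right)}{4}\right) = 88020 + \left(\frac{5}{2} + \frac{5}{4} \left(-4\right)\right) = 88020 + \left(\frac{5}{2} - 5\right) = 88020 - \frac{5}{2} = \frac{176035}{2}$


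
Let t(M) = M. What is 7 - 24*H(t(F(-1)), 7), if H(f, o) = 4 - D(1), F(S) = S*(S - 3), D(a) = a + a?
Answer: -41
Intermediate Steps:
D(a) = 2*a
F(S) = S*(-3 + S)
H(f, o) = 2 (H(f, o) = 4 - 2 = 2)
7 - 24*H(t(F(-1)), 7) = 7 - 24*2 = 7 - 48 = -41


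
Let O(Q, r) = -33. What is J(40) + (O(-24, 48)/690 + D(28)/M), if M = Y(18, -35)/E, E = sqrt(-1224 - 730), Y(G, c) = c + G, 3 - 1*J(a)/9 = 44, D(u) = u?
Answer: -84881/230 - 28*I*sqrt(1954)/17 ≈ -369.05 - 72.807*I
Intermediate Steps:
J(a) = -369 (J(a) = 27 - 9*44 = 27 - 396 = -369)
Y(G, c) = G + c
E = I*sqrt(1954) (E = sqrt(-1954) = I*sqrt(1954) ≈ 44.204*I)
M = 17*I*sqrt(1954)/1954 (M = (18 - 35)/((I*sqrt(1954))) = -(-17)*I*sqrt(1954)/1954 = 17*I*sqrt(1954)/1954 ≈ 0.38458*I)
J(40) + (O(-24, 48)/690 + D(28)/M) = -369 + (-33/690 + 28/((17*I*sqrt(1954)/1954))) = -369 + (-33*1/690 + 28*(-I*sqrt(1954)/17)) = -369 + (-11/230 - 28*I*sqrt(1954)/17) = -84881/230 - 28*I*sqrt(1954)/17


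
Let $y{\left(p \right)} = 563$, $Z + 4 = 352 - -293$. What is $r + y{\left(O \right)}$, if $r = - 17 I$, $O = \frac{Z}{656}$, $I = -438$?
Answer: $8009$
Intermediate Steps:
$Z = 641$ ($Z = -4 + \left(352 - -293\right) = -4 + \left(352 + 293\right) = -4 + 645 = 641$)
$O = \frac{641}{656} \approx 0.97713$
$r = 7446$ ($r = \left(-17\right) \left(-438\right) = 7446$)
$r + y{\left(O \right)} = 7446 + 563 = 8009$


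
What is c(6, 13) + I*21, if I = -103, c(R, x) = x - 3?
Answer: -2153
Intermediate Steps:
c(R, x) = -3 + x
c(6, 13) + I*21 = (-3 + 13) - 103*21 = 10 - 2163 = -2153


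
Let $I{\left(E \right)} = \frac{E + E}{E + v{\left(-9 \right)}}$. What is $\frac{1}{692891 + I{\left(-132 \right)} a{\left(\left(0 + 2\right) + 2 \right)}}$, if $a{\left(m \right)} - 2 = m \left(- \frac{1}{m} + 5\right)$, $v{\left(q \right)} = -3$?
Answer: $\frac{15}{10393981} \approx 1.4431 \cdot 10^{-6}$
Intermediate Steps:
$a{\left(m \right)} = 2 + m \left(5 - \frac{1}{m}\right)$ ($a{\left(m \right)} = 2 + m \left(- \frac{1}{m} + 5\right) = 2 + m \left(5 - \frac{1}{m}\right)$)
$I{\left(E \right)} = \frac{2 E}{-3 + E}$ ($I{\left(E \right)} = \frac{E + E}{E - 3} = \frac{2 E}{-3 + E}$)
$\frac{1}{692891 + I{\left(-132 \right)} a{\left(\left(0 + 2\right) + 2 \right)}} = \frac{1}{692891 + 2 \left(-132\right) \frac{1}{-3 - 132} \left(1 + 5 \left(\left(0 + 2\right) + 2\right)\right)} = \frac{1}{692891 + 2 \left(-132\right) \frac{1}{-135} \left(1 + 5 \left(2 + 2\right)\right)} = \frac{1}{692891 + 2 \left(-132\right) \left(- \frac{1}{135}\right) \left(1 + 5 \cdot 4\right)} = \frac{1}{692891 + \frac{88 \left(1 + 20\right)}{45}} = \frac{1}{692891 + \frac{88}{45} \cdot 21} = \frac{1}{692891 + \frac{616}{15}} = \frac{1}{\frac{10393981}{15}} = \frac{15}{10393981}$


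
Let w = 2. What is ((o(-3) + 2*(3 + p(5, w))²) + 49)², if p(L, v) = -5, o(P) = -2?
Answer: 3025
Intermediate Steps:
((o(-3) + 2*(3 + p(5, w))²) + 49)² = ((-2 + 2*(3 - 5)²) + 49)² = ((-2 + 2*(-2)²) + 49)² = ((-2 + 2*4) + 49)² = ((-2 + 8) + 49)² = (6 + 49)² = 55² = 3025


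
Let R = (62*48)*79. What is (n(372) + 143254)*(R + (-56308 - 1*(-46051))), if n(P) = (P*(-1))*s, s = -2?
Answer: 32377518306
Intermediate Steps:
R = 235104 (R = 2976*79 = 235104)
n(P) = 2*P (n(P) = (P*(-1))*(-2) = -P*(-2) = 2*P)
(n(372) + 143254)*(R + (-56308 - 1*(-46051))) = (2*372 + 143254)*(235104 + (-56308 - 1*(-46051))) = (744 + 143254)*(235104 + (-56308 + 46051)) = 143998*(235104 - 10257) = 143998*224847 = 32377518306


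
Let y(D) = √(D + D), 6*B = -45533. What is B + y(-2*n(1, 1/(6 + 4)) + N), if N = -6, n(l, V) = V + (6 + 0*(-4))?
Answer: -45533/6 + I*√910/5 ≈ -7588.8 + 6.0332*I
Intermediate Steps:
n(l, V) = 6 + V (n(l, V) = V + (6 + 0) = V + 6 = 6 + V)
B = -45533/6 (B = (⅙)*(-45533) = -45533/6 ≈ -7588.8)
y(D) = √2*√D (y(D) = √(2*D) = √2*√D)
B + y(-2*n(1, 1/(6 + 4)) + N) = -45533/6 + √2*√(-2*(6 + 1/(6 + 4)) - 6) = -45533/6 + √2*√(-2*(6 + 1/10) - 6) = -45533/6 + √2*√(-2*(6 + ⅒) - 6) = -45533/6 + √2*√(-2*61/10 - 6) = -45533/6 + √2*√(-61/5 - 6) = -45533/6 + √2*√(-91/5) = -45533/6 + √2*(I*√455/5) = -45533/6 + I*√910/5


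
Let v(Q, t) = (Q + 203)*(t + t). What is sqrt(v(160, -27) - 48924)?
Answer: 27*I*sqrt(94) ≈ 261.77*I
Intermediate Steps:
v(Q, t) = 2*t*(203 + Q) (v(Q, t) = (203 + Q)*(2*t) = 2*t*(203 + Q))
sqrt(v(160, -27) - 48924) = sqrt(2*(-27)*(203 + 160) - 48924) = sqrt(2*(-27)*363 - 48924) = sqrt(-19602 - 48924) = sqrt(-68526) = 27*I*sqrt(94)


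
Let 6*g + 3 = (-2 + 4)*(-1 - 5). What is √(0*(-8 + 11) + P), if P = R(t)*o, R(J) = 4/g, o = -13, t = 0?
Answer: 2*√130/5 ≈ 4.5607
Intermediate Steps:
g = -5/2 (g = -½ + ((-2 + 4)*(-1 - 5))/6 = -½ + (2*(-6))/6 = -½ + (⅙)*(-12) = -½ - 2 = -5/2 ≈ -2.5000)
R(J) = -8/5 (R(J) = 4/(-5/2) = 4*(-⅖) = -8/5)
P = 104/5 (P = -8/5*(-13) = 104/5 ≈ 20.800)
√(0*(-8 + 11) + P) = √(0*(-8 + 11) + 104/5) = √(0*3 + 104/5) = √(0 + 104/5) = √(104/5) = 2*√130/5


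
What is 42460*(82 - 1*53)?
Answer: 1231340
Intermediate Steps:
42460*(82 - 1*53) = 42460*(82 - 53) = 42460*29 = 1231340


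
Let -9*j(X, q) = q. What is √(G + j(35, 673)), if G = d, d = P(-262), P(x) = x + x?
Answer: I*√5389/3 ≈ 24.47*I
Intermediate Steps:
P(x) = 2*x
d = -524 (d = 2*(-262) = -524)
j(X, q) = -q/9
G = -524
√(G + j(35, 673)) = √(-524 - ⅑*673) = √(-524 - 673/9) = √(-5389/9) = I*√5389/3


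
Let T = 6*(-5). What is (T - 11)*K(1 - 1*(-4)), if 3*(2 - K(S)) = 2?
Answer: -164/3 ≈ -54.667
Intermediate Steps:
K(S) = 4/3 (K(S) = 2 - ⅓*2 = 2 - ⅔ = 4/3)
T = -30
(T - 11)*K(1 - 1*(-4)) = (-30 - 11)*(4/3) = -41*4/3 = -164/3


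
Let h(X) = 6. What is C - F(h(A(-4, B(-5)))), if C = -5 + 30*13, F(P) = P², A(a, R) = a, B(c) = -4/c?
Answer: 349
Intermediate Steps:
C = 385 (C = -5 + 390 = 385)
C - F(h(A(-4, B(-5)))) = 385 - 1*6² = 385 - 1*36 = 385 - 36 = 349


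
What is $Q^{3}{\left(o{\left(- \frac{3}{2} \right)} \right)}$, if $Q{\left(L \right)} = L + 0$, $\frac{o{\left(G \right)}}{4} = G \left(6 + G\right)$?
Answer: $-19683$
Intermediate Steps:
$o{\left(G \right)} = 4 G \left(6 + G\right)$
$Q{\left(L \right)} = L$
$Q^{3}{\left(o{\left(- \frac{3}{2} \right)} \right)} = \left(4 \left(- \frac{3}{2}\right) \left(6 - \frac{3}{2}\right)\right)^{3} = \left(4 \left(- \frac{3}{2}\right) \frac{9}{2}\right)^{3} = \left(-27\right)^{3} = -19683$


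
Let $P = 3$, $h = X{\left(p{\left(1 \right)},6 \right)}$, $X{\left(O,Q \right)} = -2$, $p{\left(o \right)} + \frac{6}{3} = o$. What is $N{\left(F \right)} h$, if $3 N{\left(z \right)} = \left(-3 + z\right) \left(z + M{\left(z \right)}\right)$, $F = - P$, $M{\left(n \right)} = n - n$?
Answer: $-12$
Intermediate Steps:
$p{\left(o \right)} = -2 + o$
$M{\left(n \right)} = 0$
$h = -2$
$F = -3$ ($F = \left(-1\right) 3 = -3$)
$N{\left(z \right)} = \frac{z \left(-3 + z\right)}{3}$ ($N{\left(z \right)} = \frac{\left(-3 + z\right) \left(z + 0\right)}{3} = \frac{\left(-3 + z\right) z}{3} = \frac{z \left(-3 + z\right)}{3}$)
$N{\left(F \right)} h = \frac{1}{3} \left(-3\right) \left(-3 - 3\right) \left(-2\right) = \frac{1}{3} \left(-3\right) \left(-6\right) \left(-2\right) = 6 \left(-2\right) = -12$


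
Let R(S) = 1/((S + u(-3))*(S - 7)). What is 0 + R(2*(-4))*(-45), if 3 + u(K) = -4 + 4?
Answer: -3/11 ≈ -0.27273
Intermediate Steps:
u(K) = -3 (u(K) = -3 + (-4 + 4) = -3 + 0 = -3)
R(S) = 1/((-7 + S)*(-3 + S)) (R(S) = 1/((S - 3)*(S - 7)) = 1/((-3 + S)*(-7 + S)) = 1/((-7 + S)*(-3 + S)))
0 + R(2*(-4))*(-45) = 0 - 45/(21 + (2*(-4))**2 - 20*(-4)) = 0 - 45/(21 + (-8)**2 - 10*(-8)) = 0 - 45/(21 + 64 + 80) = 0 - 45/165 = 0 + (1/165)*(-45) = 0 - 3/11 = -3/11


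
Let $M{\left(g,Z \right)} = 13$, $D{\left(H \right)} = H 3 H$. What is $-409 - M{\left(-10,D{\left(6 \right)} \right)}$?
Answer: $-422$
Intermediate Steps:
$D{\left(H \right)} = 3 H^{2}$ ($D{\left(H \right)} = 3 H H = 3 H^{2}$)
$-409 - M{\left(-10,D{\left(6 \right)} \right)} = -409 - 13 = -422$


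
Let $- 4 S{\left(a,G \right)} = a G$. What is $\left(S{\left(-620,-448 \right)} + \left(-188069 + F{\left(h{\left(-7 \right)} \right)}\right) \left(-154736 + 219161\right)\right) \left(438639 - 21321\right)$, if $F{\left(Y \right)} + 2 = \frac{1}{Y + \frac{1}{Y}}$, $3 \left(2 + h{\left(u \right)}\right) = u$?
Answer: $- \frac{450024729872273655}{89} \approx -5.0565 \cdot 10^{15}$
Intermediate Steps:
$h{\left(u \right)} = -2 + \frac{u}{3}$
$F{\left(Y \right)} = -2 + \frac{1}{Y + \frac{1}{Y}}$
$S{\left(a,G \right)} = - \frac{G a}{4}$ ($S{\left(a,G \right)} = - \frac{a G}{4} = - \frac{G a}{4}$)
$\left(S{\left(-620,-448 \right)} + \left(-188069 + F{\left(h{\left(-7 \right)} \right)}\right) \left(-154736 + 219161\right)\right) \left(438639 - 21321\right) = \left(\left(- \frac{1}{4}\right) \left(-448\right) \left(-620\right) + \left(-188069 + \frac{-2 + \left(-2 + \frac{1}{3} \left(-7\right)\right) - 2 \left(-2 + \frac{1}{3} \left(-7\right)\right)^{2}}{1 + \left(-2 + \frac{1}{3} \left(-7\right)\right)^{2}}\right) \left(-154736 + 219161\right)\right) \left(438639 - 21321\right) = \left(-69440 + \left(-188069 + \frac{-2 - \frac{13}{3} - 2 \left(-2 - \frac{7}{3}\right)^{2}}{1 + \left(-2 - \frac{7}{3}\right)^{2}}\right) 64425\right) 417318 = \left(-69440 + \left(-188069 + \frac{-2 - \frac{13}{3} - 2 \left(- \frac{13}{3}\right)^{2}}{1 + \left(- \frac{13}{3}\right)^{2}}\right) 64425\right) 417318 = \left(-69440 + \left(-188069 + \frac{-2 - \frac{13}{3} - \frac{338}{9}}{1 + \frac{169}{9}}\right) 64425\right) 417318 = \left(-69440 + \left(-188069 + \frac{-2 - \frac{13}{3} - \frac{338}{9}}{\frac{178}{9}}\right) 64425\right) 417318 = \left(-69440 + \left(-188069 + \frac{9}{178} \left(- \frac{395}{9}\right)\right) 64425\right) 417318 = \left(-69440 + \left(-188069 - \frac{395}{178}\right) 64425\right) 417318 = \left(-69440 - \frac{2156734915725}{178}\right) 417318 = \left(- \frac{2156747276045}{178}\right) 417318 = - \frac{450024729872273655}{89}$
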